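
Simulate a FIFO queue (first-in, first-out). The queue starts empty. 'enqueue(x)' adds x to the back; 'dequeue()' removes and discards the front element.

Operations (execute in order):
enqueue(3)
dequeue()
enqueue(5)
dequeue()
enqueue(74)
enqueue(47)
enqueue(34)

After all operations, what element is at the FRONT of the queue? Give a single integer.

enqueue(3): queue = [3]
dequeue(): queue = []
enqueue(5): queue = [5]
dequeue(): queue = []
enqueue(74): queue = [74]
enqueue(47): queue = [74, 47]
enqueue(34): queue = [74, 47, 34]

Answer: 74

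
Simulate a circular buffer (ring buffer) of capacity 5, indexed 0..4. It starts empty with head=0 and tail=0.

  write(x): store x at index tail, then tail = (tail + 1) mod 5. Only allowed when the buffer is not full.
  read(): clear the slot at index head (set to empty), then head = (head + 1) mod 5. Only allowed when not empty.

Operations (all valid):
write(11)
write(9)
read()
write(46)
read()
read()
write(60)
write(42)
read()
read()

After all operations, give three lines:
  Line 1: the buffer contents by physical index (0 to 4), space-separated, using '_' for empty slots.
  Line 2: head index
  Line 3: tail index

write(11): buf=[11 _ _ _ _], head=0, tail=1, size=1
write(9): buf=[11 9 _ _ _], head=0, tail=2, size=2
read(): buf=[_ 9 _ _ _], head=1, tail=2, size=1
write(46): buf=[_ 9 46 _ _], head=1, tail=3, size=2
read(): buf=[_ _ 46 _ _], head=2, tail=3, size=1
read(): buf=[_ _ _ _ _], head=3, tail=3, size=0
write(60): buf=[_ _ _ 60 _], head=3, tail=4, size=1
write(42): buf=[_ _ _ 60 42], head=3, tail=0, size=2
read(): buf=[_ _ _ _ 42], head=4, tail=0, size=1
read(): buf=[_ _ _ _ _], head=0, tail=0, size=0

Answer: _ _ _ _ _
0
0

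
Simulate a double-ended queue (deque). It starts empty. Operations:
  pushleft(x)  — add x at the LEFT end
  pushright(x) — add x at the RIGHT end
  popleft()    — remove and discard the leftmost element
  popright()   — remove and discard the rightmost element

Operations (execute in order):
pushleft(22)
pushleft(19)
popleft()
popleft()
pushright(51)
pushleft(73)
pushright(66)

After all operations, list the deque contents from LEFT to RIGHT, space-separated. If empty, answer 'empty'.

pushleft(22): [22]
pushleft(19): [19, 22]
popleft(): [22]
popleft(): []
pushright(51): [51]
pushleft(73): [73, 51]
pushright(66): [73, 51, 66]

Answer: 73 51 66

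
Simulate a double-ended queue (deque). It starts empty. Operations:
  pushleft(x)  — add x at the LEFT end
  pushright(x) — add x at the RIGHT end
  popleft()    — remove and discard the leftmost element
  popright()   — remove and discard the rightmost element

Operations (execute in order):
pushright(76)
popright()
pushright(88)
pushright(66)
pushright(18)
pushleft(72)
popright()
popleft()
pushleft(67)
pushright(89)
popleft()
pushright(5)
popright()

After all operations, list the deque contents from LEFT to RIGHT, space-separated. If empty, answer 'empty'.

pushright(76): [76]
popright(): []
pushright(88): [88]
pushright(66): [88, 66]
pushright(18): [88, 66, 18]
pushleft(72): [72, 88, 66, 18]
popright(): [72, 88, 66]
popleft(): [88, 66]
pushleft(67): [67, 88, 66]
pushright(89): [67, 88, 66, 89]
popleft(): [88, 66, 89]
pushright(5): [88, 66, 89, 5]
popright(): [88, 66, 89]

Answer: 88 66 89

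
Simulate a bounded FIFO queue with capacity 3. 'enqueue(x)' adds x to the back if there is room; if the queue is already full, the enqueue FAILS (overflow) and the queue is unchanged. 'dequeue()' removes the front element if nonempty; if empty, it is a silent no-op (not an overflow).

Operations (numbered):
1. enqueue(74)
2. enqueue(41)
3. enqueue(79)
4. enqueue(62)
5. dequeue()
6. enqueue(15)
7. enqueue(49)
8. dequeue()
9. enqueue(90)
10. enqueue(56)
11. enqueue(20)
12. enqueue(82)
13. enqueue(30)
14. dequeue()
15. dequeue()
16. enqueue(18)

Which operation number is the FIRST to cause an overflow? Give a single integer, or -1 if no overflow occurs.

Answer: 4

Derivation:
1. enqueue(74): size=1
2. enqueue(41): size=2
3. enqueue(79): size=3
4. enqueue(62): size=3=cap → OVERFLOW (fail)
5. dequeue(): size=2
6. enqueue(15): size=3
7. enqueue(49): size=3=cap → OVERFLOW (fail)
8. dequeue(): size=2
9. enqueue(90): size=3
10. enqueue(56): size=3=cap → OVERFLOW (fail)
11. enqueue(20): size=3=cap → OVERFLOW (fail)
12. enqueue(82): size=3=cap → OVERFLOW (fail)
13. enqueue(30): size=3=cap → OVERFLOW (fail)
14. dequeue(): size=2
15. dequeue(): size=1
16. enqueue(18): size=2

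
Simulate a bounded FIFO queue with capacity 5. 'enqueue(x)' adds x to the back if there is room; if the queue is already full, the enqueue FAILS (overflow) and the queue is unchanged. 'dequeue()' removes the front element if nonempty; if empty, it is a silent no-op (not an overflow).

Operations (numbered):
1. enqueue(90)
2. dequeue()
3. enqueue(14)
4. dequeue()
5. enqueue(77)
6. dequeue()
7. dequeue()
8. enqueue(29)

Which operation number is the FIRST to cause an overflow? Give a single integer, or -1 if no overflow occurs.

Answer: -1

Derivation:
1. enqueue(90): size=1
2. dequeue(): size=0
3. enqueue(14): size=1
4. dequeue(): size=0
5. enqueue(77): size=1
6. dequeue(): size=0
7. dequeue(): empty, no-op, size=0
8. enqueue(29): size=1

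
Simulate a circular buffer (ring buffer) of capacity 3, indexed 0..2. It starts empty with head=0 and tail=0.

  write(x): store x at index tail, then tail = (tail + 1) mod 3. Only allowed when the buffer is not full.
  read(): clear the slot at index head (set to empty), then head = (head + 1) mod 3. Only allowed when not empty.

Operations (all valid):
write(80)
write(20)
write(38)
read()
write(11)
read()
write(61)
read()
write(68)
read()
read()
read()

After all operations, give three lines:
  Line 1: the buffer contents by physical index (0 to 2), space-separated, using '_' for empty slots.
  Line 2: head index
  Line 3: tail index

Answer: _ _ _
0
0

Derivation:
write(80): buf=[80 _ _], head=0, tail=1, size=1
write(20): buf=[80 20 _], head=0, tail=2, size=2
write(38): buf=[80 20 38], head=0, tail=0, size=3
read(): buf=[_ 20 38], head=1, tail=0, size=2
write(11): buf=[11 20 38], head=1, tail=1, size=3
read(): buf=[11 _ 38], head=2, tail=1, size=2
write(61): buf=[11 61 38], head=2, tail=2, size=3
read(): buf=[11 61 _], head=0, tail=2, size=2
write(68): buf=[11 61 68], head=0, tail=0, size=3
read(): buf=[_ 61 68], head=1, tail=0, size=2
read(): buf=[_ _ 68], head=2, tail=0, size=1
read(): buf=[_ _ _], head=0, tail=0, size=0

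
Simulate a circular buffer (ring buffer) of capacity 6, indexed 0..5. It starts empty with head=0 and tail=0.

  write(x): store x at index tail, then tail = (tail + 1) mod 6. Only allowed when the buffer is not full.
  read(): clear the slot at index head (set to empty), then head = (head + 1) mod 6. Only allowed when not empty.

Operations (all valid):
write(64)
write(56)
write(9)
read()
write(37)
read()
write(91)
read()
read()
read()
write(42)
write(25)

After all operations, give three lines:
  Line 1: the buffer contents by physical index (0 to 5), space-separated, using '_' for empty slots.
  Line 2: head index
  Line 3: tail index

Answer: 25 _ _ _ _ 42
5
1

Derivation:
write(64): buf=[64 _ _ _ _ _], head=0, tail=1, size=1
write(56): buf=[64 56 _ _ _ _], head=0, tail=2, size=2
write(9): buf=[64 56 9 _ _ _], head=0, tail=3, size=3
read(): buf=[_ 56 9 _ _ _], head=1, tail=3, size=2
write(37): buf=[_ 56 9 37 _ _], head=1, tail=4, size=3
read(): buf=[_ _ 9 37 _ _], head=2, tail=4, size=2
write(91): buf=[_ _ 9 37 91 _], head=2, tail=5, size=3
read(): buf=[_ _ _ 37 91 _], head=3, tail=5, size=2
read(): buf=[_ _ _ _ 91 _], head=4, tail=5, size=1
read(): buf=[_ _ _ _ _ _], head=5, tail=5, size=0
write(42): buf=[_ _ _ _ _ 42], head=5, tail=0, size=1
write(25): buf=[25 _ _ _ _ 42], head=5, tail=1, size=2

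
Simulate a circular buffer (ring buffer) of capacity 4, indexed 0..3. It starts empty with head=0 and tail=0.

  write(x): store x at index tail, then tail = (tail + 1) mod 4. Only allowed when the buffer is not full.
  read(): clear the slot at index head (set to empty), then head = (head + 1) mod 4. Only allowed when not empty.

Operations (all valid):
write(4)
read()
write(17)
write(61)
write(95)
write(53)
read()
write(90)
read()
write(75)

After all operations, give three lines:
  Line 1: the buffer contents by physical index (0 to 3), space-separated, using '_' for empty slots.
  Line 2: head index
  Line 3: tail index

Answer: 53 90 75 95
3
3

Derivation:
write(4): buf=[4 _ _ _], head=0, tail=1, size=1
read(): buf=[_ _ _ _], head=1, tail=1, size=0
write(17): buf=[_ 17 _ _], head=1, tail=2, size=1
write(61): buf=[_ 17 61 _], head=1, tail=3, size=2
write(95): buf=[_ 17 61 95], head=1, tail=0, size=3
write(53): buf=[53 17 61 95], head=1, tail=1, size=4
read(): buf=[53 _ 61 95], head=2, tail=1, size=3
write(90): buf=[53 90 61 95], head=2, tail=2, size=4
read(): buf=[53 90 _ 95], head=3, tail=2, size=3
write(75): buf=[53 90 75 95], head=3, tail=3, size=4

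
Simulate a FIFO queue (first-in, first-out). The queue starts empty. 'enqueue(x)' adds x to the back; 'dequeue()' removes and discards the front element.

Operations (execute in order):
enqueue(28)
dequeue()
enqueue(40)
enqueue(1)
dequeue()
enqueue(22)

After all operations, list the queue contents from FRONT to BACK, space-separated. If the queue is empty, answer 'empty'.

enqueue(28): [28]
dequeue(): []
enqueue(40): [40]
enqueue(1): [40, 1]
dequeue(): [1]
enqueue(22): [1, 22]

Answer: 1 22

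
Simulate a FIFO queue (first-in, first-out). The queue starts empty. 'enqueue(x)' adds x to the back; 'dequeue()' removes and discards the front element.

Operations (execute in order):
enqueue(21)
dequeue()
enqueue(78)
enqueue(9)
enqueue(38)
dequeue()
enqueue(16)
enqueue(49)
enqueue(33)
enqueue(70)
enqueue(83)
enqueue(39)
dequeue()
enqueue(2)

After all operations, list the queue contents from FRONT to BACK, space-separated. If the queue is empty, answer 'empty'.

enqueue(21): [21]
dequeue(): []
enqueue(78): [78]
enqueue(9): [78, 9]
enqueue(38): [78, 9, 38]
dequeue(): [9, 38]
enqueue(16): [9, 38, 16]
enqueue(49): [9, 38, 16, 49]
enqueue(33): [9, 38, 16, 49, 33]
enqueue(70): [9, 38, 16, 49, 33, 70]
enqueue(83): [9, 38, 16, 49, 33, 70, 83]
enqueue(39): [9, 38, 16, 49, 33, 70, 83, 39]
dequeue(): [38, 16, 49, 33, 70, 83, 39]
enqueue(2): [38, 16, 49, 33, 70, 83, 39, 2]

Answer: 38 16 49 33 70 83 39 2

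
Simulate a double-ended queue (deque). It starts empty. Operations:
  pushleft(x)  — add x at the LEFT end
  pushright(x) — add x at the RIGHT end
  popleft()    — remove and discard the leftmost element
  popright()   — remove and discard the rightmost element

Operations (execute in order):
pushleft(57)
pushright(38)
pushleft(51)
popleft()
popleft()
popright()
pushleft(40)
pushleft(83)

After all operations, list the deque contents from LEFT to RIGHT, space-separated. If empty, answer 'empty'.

pushleft(57): [57]
pushright(38): [57, 38]
pushleft(51): [51, 57, 38]
popleft(): [57, 38]
popleft(): [38]
popright(): []
pushleft(40): [40]
pushleft(83): [83, 40]

Answer: 83 40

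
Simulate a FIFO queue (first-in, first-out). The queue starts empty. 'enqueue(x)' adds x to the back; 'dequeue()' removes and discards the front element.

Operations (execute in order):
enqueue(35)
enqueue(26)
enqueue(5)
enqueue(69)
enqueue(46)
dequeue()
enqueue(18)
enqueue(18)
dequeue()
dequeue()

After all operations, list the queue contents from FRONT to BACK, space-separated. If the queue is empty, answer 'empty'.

enqueue(35): [35]
enqueue(26): [35, 26]
enqueue(5): [35, 26, 5]
enqueue(69): [35, 26, 5, 69]
enqueue(46): [35, 26, 5, 69, 46]
dequeue(): [26, 5, 69, 46]
enqueue(18): [26, 5, 69, 46, 18]
enqueue(18): [26, 5, 69, 46, 18, 18]
dequeue(): [5, 69, 46, 18, 18]
dequeue(): [69, 46, 18, 18]

Answer: 69 46 18 18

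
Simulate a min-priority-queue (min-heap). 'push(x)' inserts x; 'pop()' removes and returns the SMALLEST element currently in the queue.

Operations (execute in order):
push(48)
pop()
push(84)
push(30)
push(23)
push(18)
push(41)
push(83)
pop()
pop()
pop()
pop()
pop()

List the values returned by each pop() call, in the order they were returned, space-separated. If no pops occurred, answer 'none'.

Answer: 48 18 23 30 41 83

Derivation:
push(48): heap contents = [48]
pop() → 48: heap contents = []
push(84): heap contents = [84]
push(30): heap contents = [30, 84]
push(23): heap contents = [23, 30, 84]
push(18): heap contents = [18, 23, 30, 84]
push(41): heap contents = [18, 23, 30, 41, 84]
push(83): heap contents = [18, 23, 30, 41, 83, 84]
pop() → 18: heap contents = [23, 30, 41, 83, 84]
pop() → 23: heap contents = [30, 41, 83, 84]
pop() → 30: heap contents = [41, 83, 84]
pop() → 41: heap contents = [83, 84]
pop() → 83: heap contents = [84]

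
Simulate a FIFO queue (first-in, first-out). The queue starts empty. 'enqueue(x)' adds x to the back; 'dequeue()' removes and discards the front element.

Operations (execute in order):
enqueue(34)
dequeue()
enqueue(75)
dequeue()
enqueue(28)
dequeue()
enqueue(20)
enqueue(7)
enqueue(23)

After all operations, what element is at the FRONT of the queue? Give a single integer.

Answer: 20

Derivation:
enqueue(34): queue = [34]
dequeue(): queue = []
enqueue(75): queue = [75]
dequeue(): queue = []
enqueue(28): queue = [28]
dequeue(): queue = []
enqueue(20): queue = [20]
enqueue(7): queue = [20, 7]
enqueue(23): queue = [20, 7, 23]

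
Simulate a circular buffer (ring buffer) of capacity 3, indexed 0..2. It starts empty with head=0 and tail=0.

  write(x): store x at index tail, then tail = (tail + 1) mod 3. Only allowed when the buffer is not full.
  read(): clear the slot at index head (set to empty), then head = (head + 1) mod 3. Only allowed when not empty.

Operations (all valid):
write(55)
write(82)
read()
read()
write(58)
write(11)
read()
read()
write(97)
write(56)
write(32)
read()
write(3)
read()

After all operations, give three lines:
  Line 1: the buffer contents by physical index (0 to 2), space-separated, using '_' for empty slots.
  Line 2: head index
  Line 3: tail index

write(55): buf=[55 _ _], head=0, tail=1, size=1
write(82): buf=[55 82 _], head=0, tail=2, size=2
read(): buf=[_ 82 _], head=1, tail=2, size=1
read(): buf=[_ _ _], head=2, tail=2, size=0
write(58): buf=[_ _ 58], head=2, tail=0, size=1
write(11): buf=[11 _ 58], head=2, tail=1, size=2
read(): buf=[11 _ _], head=0, tail=1, size=1
read(): buf=[_ _ _], head=1, tail=1, size=0
write(97): buf=[_ 97 _], head=1, tail=2, size=1
write(56): buf=[_ 97 56], head=1, tail=0, size=2
write(32): buf=[32 97 56], head=1, tail=1, size=3
read(): buf=[32 _ 56], head=2, tail=1, size=2
write(3): buf=[32 3 56], head=2, tail=2, size=3
read(): buf=[32 3 _], head=0, tail=2, size=2

Answer: 32 3 _
0
2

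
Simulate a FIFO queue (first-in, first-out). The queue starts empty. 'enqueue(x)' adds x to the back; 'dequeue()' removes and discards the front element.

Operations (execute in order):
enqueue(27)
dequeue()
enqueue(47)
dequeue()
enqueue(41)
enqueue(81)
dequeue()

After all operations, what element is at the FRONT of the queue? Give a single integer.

enqueue(27): queue = [27]
dequeue(): queue = []
enqueue(47): queue = [47]
dequeue(): queue = []
enqueue(41): queue = [41]
enqueue(81): queue = [41, 81]
dequeue(): queue = [81]

Answer: 81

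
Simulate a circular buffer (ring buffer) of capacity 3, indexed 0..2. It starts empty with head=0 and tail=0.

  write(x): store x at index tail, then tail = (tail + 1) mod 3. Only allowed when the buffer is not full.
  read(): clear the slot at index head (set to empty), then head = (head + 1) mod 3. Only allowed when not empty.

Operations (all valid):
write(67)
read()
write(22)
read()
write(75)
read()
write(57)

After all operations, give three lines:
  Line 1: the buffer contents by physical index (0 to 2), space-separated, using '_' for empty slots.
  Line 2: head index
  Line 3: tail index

Answer: 57 _ _
0
1

Derivation:
write(67): buf=[67 _ _], head=0, tail=1, size=1
read(): buf=[_ _ _], head=1, tail=1, size=0
write(22): buf=[_ 22 _], head=1, tail=2, size=1
read(): buf=[_ _ _], head=2, tail=2, size=0
write(75): buf=[_ _ 75], head=2, tail=0, size=1
read(): buf=[_ _ _], head=0, tail=0, size=0
write(57): buf=[57 _ _], head=0, tail=1, size=1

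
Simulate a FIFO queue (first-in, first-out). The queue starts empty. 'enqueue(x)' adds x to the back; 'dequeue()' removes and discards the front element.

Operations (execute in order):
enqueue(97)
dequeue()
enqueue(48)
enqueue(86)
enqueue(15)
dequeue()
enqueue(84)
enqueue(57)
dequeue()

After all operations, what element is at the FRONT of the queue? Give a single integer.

Answer: 15

Derivation:
enqueue(97): queue = [97]
dequeue(): queue = []
enqueue(48): queue = [48]
enqueue(86): queue = [48, 86]
enqueue(15): queue = [48, 86, 15]
dequeue(): queue = [86, 15]
enqueue(84): queue = [86, 15, 84]
enqueue(57): queue = [86, 15, 84, 57]
dequeue(): queue = [15, 84, 57]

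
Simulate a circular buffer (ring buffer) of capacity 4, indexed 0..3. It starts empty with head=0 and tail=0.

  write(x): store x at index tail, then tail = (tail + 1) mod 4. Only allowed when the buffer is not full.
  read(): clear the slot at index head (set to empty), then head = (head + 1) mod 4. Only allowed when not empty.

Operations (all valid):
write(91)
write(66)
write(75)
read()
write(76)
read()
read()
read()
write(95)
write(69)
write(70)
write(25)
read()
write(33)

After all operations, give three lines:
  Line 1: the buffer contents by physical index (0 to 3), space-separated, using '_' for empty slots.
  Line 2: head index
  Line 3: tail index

Answer: 33 69 70 25
1
1

Derivation:
write(91): buf=[91 _ _ _], head=0, tail=1, size=1
write(66): buf=[91 66 _ _], head=0, tail=2, size=2
write(75): buf=[91 66 75 _], head=0, tail=3, size=3
read(): buf=[_ 66 75 _], head=1, tail=3, size=2
write(76): buf=[_ 66 75 76], head=1, tail=0, size=3
read(): buf=[_ _ 75 76], head=2, tail=0, size=2
read(): buf=[_ _ _ 76], head=3, tail=0, size=1
read(): buf=[_ _ _ _], head=0, tail=0, size=0
write(95): buf=[95 _ _ _], head=0, tail=1, size=1
write(69): buf=[95 69 _ _], head=0, tail=2, size=2
write(70): buf=[95 69 70 _], head=0, tail=3, size=3
write(25): buf=[95 69 70 25], head=0, tail=0, size=4
read(): buf=[_ 69 70 25], head=1, tail=0, size=3
write(33): buf=[33 69 70 25], head=1, tail=1, size=4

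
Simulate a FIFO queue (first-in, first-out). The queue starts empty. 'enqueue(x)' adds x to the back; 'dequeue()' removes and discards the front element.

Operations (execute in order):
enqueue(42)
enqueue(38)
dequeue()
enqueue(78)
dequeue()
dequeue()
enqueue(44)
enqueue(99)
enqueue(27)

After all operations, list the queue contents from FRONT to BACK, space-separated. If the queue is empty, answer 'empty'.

enqueue(42): [42]
enqueue(38): [42, 38]
dequeue(): [38]
enqueue(78): [38, 78]
dequeue(): [78]
dequeue(): []
enqueue(44): [44]
enqueue(99): [44, 99]
enqueue(27): [44, 99, 27]

Answer: 44 99 27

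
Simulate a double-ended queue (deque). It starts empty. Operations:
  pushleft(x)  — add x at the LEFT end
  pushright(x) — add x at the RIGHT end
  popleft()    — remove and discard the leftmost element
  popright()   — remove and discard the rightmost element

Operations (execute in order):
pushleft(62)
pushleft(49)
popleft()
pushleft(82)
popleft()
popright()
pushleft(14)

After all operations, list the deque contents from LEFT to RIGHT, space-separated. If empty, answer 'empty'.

pushleft(62): [62]
pushleft(49): [49, 62]
popleft(): [62]
pushleft(82): [82, 62]
popleft(): [62]
popright(): []
pushleft(14): [14]

Answer: 14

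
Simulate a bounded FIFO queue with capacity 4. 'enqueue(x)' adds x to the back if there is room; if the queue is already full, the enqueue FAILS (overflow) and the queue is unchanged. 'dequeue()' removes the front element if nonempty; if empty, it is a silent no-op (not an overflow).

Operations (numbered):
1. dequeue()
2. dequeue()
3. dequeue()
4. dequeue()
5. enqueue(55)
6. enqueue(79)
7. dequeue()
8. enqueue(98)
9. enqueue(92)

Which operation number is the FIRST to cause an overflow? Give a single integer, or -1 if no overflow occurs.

1. dequeue(): empty, no-op, size=0
2. dequeue(): empty, no-op, size=0
3. dequeue(): empty, no-op, size=0
4. dequeue(): empty, no-op, size=0
5. enqueue(55): size=1
6. enqueue(79): size=2
7. dequeue(): size=1
8. enqueue(98): size=2
9. enqueue(92): size=3

Answer: -1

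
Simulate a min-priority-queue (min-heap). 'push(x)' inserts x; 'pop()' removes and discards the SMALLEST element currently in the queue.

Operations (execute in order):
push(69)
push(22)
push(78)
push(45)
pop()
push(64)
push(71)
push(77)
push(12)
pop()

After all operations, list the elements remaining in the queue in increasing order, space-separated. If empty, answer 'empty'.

push(69): heap contents = [69]
push(22): heap contents = [22, 69]
push(78): heap contents = [22, 69, 78]
push(45): heap contents = [22, 45, 69, 78]
pop() → 22: heap contents = [45, 69, 78]
push(64): heap contents = [45, 64, 69, 78]
push(71): heap contents = [45, 64, 69, 71, 78]
push(77): heap contents = [45, 64, 69, 71, 77, 78]
push(12): heap contents = [12, 45, 64, 69, 71, 77, 78]
pop() → 12: heap contents = [45, 64, 69, 71, 77, 78]

Answer: 45 64 69 71 77 78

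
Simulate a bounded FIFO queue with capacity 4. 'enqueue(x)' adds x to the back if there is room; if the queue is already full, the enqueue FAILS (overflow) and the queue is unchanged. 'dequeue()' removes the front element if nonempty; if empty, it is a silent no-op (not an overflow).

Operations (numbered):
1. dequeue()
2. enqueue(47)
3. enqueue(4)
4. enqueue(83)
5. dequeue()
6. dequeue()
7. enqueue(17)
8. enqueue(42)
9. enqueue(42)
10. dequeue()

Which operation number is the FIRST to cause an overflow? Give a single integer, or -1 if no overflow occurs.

1. dequeue(): empty, no-op, size=0
2. enqueue(47): size=1
3. enqueue(4): size=2
4. enqueue(83): size=3
5. dequeue(): size=2
6. dequeue(): size=1
7. enqueue(17): size=2
8. enqueue(42): size=3
9. enqueue(42): size=4
10. dequeue(): size=3

Answer: -1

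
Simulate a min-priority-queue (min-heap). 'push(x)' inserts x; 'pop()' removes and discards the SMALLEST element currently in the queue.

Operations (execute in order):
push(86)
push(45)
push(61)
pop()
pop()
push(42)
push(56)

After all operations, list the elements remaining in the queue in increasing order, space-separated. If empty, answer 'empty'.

push(86): heap contents = [86]
push(45): heap contents = [45, 86]
push(61): heap contents = [45, 61, 86]
pop() → 45: heap contents = [61, 86]
pop() → 61: heap contents = [86]
push(42): heap contents = [42, 86]
push(56): heap contents = [42, 56, 86]

Answer: 42 56 86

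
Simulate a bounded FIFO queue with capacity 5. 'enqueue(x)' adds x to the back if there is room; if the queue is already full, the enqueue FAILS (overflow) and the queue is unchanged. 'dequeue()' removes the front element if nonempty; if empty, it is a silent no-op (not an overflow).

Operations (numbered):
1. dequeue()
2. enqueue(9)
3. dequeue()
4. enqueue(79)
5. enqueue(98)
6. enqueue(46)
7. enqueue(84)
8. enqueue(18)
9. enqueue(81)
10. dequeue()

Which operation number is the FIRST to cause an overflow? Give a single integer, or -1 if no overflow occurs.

1. dequeue(): empty, no-op, size=0
2. enqueue(9): size=1
3. dequeue(): size=0
4. enqueue(79): size=1
5. enqueue(98): size=2
6. enqueue(46): size=3
7. enqueue(84): size=4
8. enqueue(18): size=5
9. enqueue(81): size=5=cap → OVERFLOW (fail)
10. dequeue(): size=4

Answer: 9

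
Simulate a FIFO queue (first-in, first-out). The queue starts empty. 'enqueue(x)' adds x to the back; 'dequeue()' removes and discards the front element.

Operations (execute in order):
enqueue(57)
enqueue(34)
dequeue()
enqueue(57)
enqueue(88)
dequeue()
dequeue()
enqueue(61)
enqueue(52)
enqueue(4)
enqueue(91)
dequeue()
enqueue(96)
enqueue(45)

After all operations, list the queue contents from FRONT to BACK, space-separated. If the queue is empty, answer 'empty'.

Answer: 61 52 4 91 96 45

Derivation:
enqueue(57): [57]
enqueue(34): [57, 34]
dequeue(): [34]
enqueue(57): [34, 57]
enqueue(88): [34, 57, 88]
dequeue(): [57, 88]
dequeue(): [88]
enqueue(61): [88, 61]
enqueue(52): [88, 61, 52]
enqueue(4): [88, 61, 52, 4]
enqueue(91): [88, 61, 52, 4, 91]
dequeue(): [61, 52, 4, 91]
enqueue(96): [61, 52, 4, 91, 96]
enqueue(45): [61, 52, 4, 91, 96, 45]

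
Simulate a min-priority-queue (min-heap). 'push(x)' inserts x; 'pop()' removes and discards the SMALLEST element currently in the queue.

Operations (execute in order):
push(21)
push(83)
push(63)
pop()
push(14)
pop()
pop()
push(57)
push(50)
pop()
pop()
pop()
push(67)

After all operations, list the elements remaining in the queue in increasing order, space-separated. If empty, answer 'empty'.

push(21): heap contents = [21]
push(83): heap contents = [21, 83]
push(63): heap contents = [21, 63, 83]
pop() → 21: heap contents = [63, 83]
push(14): heap contents = [14, 63, 83]
pop() → 14: heap contents = [63, 83]
pop() → 63: heap contents = [83]
push(57): heap contents = [57, 83]
push(50): heap contents = [50, 57, 83]
pop() → 50: heap contents = [57, 83]
pop() → 57: heap contents = [83]
pop() → 83: heap contents = []
push(67): heap contents = [67]

Answer: 67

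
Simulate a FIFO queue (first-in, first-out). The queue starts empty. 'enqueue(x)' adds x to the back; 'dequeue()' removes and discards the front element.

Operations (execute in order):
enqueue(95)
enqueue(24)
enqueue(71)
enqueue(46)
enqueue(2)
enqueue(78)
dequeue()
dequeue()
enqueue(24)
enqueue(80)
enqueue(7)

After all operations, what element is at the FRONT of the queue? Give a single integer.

Answer: 71

Derivation:
enqueue(95): queue = [95]
enqueue(24): queue = [95, 24]
enqueue(71): queue = [95, 24, 71]
enqueue(46): queue = [95, 24, 71, 46]
enqueue(2): queue = [95, 24, 71, 46, 2]
enqueue(78): queue = [95, 24, 71, 46, 2, 78]
dequeue(): queue = [24, 71, 46, 2, 78]
dequeue(): queue = [71, 46, 2, 78]
enqueue(24): queue = [71, 46, 2, 78, 24]
enqueue(80): queue = [71, 46, 2, 78, 24, 80]
enqueue(7): queue = [71, 46, 2, 78, 24, 80, 7]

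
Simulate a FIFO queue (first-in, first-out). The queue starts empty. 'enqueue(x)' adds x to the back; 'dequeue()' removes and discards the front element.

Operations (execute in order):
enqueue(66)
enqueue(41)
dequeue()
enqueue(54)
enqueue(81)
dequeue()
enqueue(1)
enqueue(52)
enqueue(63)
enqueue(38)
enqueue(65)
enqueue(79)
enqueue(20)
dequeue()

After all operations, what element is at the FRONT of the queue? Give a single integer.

Answer: 81

Derivation:
enqueue(66): queue = [66]
enqueue(41): queue = [66, 41]
dequeue(): queue = [41]
enqueue(54): queue = [41, 54]
enqueue(81): queue = [41, 54, 81]
dequeue(): queue = [54, 81]
enqueue(1): queue = [54, 81, 1]
enqueue(52): queue = [54, 81, 1, 52]
enqueue(63): queue = [54, 81, 1, 52, 63]
enqueue(38): queue = [54, 81, 1, 52, 63, 38]
enqueue(65): queue = [54, 81, 1, 52, 63, 38, 65]
enqueue(79): queue = [54, 81, 1, 52, 63, 38, 65, 79]
enqueue(20): queue = [54, 81, 1, 52, 63, 38, 65, 79, 20]
dequeue(): queue = [81, 1, 52, 63, 38, 65, 79, 20]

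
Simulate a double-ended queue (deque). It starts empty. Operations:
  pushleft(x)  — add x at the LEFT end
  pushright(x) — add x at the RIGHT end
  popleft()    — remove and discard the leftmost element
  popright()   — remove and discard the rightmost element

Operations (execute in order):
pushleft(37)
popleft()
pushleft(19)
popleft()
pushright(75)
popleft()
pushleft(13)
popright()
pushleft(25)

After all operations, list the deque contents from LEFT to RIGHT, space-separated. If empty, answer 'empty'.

pushleft(37): [37]
popleft(): []
pushleft(19): [19]
popleft(): []
pushright(75): [75]
popleft(): []
pushleft(13): [13]
popright(): []
pushleft(25): [25]

Answer: 25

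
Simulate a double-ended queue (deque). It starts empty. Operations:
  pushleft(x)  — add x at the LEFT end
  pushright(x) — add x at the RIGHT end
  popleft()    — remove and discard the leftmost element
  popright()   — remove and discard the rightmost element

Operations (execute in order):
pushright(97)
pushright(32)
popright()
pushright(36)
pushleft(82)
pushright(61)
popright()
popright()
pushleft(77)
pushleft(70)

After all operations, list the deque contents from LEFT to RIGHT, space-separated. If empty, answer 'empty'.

pushright(97): [97]
pushright(32): [97, 32]
popright(): [97]
pushright(36): [97, 36]
pushleft(82): [82, 97, 36]
pushright(61): [82, 97, 36, 61]
popright(): [82, 97, 36]
popright(): [82, 97]
pushleft(77): [77, 82, 97]
pushleft(70): [70, 77, 82, 97]

Answer: 70 77 82 97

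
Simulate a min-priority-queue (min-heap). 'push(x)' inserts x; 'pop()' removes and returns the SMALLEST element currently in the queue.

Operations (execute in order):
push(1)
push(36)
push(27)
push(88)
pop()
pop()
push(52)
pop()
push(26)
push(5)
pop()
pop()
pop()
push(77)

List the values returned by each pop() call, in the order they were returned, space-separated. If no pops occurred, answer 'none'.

Answer: 1 27 36 5 26 52

Derivation:
push(1): heap contents = [1]
push(36): heap contents = [1, 36]
push(27): heap contents = [1, 27, 36]
push(88): heap contents = [1, 27, 36, 88]
pop() → 1: heap contents = [27, 36, 88]
pop() → 27: heap contents = [36, 88]
push(52): heap contents = [36, 52, 88]
pop() → 36: heap contents = [52, 88]
push(26): heap contents = [26, 52, 88]
push(5): heap contents = [5, 26, 52, 88]
pop() → 5: heap contents = [26, 52, 88]
pop() → 26: heap contents = [52, 88]
pop() → 52: heap contents = [88]
push(77): heap contents = [77, 88]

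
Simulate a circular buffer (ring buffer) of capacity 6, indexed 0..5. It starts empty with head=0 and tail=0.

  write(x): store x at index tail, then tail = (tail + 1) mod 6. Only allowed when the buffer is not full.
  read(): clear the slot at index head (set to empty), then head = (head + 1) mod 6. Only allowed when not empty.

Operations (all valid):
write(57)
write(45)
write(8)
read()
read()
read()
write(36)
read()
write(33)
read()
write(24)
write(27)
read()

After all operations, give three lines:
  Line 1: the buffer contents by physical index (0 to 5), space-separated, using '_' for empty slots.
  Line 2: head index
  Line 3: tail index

Answer: 27 _ _ _ _ _
0
1

Derivation:
write(57): buf=[57 _ _ _ _ _], head=0, tail=1, size=1
write(45): buf=[57 45 _ _ _ _], head=0, tail=2, size=2
write(8): buf=[57 45 8 _ _ _], head=0, tail=3, size=3
read(): buf=[_ 45 8 _ _ _], head=1, tail=3, size=2
read(): buf=[_ _ 8 _ _ _], head=2, tail=3, size=1
read(): buf=[_ _ _ _ _ _], head=3, tail=3, size=0
write(36): buf=[_ _ _ 36 _ _], head=3, tail=4, size=1
read(): buf=[_ _ _ _ _ _], head=4, tail=4, size=0
write(33): buf=[_ _ _ _ 33 _], head=4, tail=5, size=1
read(): buf=[_ _ _ _ _ _], head=5, tail=5, size=0
write(24): buf=[_ _ _ _ _ 24], head=5, tail=0, size=1
write(27): buf=[27 _ _ _ _ 24], head=5, tail=1, size=2
read(): buf=[27 _ _ _ _ _], head=0, tail=1, size=1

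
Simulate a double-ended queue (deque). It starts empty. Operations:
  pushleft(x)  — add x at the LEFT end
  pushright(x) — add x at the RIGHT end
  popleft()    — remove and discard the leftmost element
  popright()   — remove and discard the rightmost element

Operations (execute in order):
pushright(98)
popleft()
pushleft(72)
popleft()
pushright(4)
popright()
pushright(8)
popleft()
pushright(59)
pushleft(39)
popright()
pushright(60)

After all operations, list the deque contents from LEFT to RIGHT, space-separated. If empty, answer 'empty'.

Answer: 39 60

Derivation:
pushright(98): [98]
popleft(): []
pushleft(72): [72]
popleft(): []
pushright(4): [4]
popright(): []
pushright(8): [8]
popleft(): []
pushright(59): [59]
pushleft(39): [39, 59]
popright(): [39]
pushright(60): [39, 60]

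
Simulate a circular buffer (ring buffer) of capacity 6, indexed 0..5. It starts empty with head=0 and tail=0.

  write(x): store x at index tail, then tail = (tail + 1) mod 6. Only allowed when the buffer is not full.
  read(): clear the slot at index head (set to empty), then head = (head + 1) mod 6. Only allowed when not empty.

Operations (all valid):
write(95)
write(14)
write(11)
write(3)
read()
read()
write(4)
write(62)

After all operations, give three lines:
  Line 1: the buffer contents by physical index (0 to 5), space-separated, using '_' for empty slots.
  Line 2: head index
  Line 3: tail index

Answer: _ _ 11 3 4 62
2
0

Derivation:
write(95): buf=[95 _ _ _ _ _], head=0, tail=1, size=1
write(14): buf=[95 14 _ _ _ _], head=0, tail=2, size=2
write(11): buf=[95 14 11 _ _ _], head=0, tail=3, size=3
write(3): buf=[95 14 11 3 _ _], head=0, tail=4, size=4
read(): buf=[_ 14 11 3 _ _], head=1, tail=4, size=3
read(): buf=[_ _ 11 3 _ _], head=2, tail=4, size=2
write(4): buf=[_ _ 11 3 4 _], head=2, tail=5, size=3
write(62): buf=[_ _ 11 3 4 62], head=2, tail=0, size=4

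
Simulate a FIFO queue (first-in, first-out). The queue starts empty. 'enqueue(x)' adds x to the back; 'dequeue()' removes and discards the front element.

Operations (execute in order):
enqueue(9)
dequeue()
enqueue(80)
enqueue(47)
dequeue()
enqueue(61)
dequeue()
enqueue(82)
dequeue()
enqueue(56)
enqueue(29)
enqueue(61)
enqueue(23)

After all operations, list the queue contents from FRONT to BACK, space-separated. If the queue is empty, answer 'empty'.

Answer: 82 56 29 61 23

Derivation:
enqueue(9): [9]
dequeue(): []
enqueue(80): [80]
enqueue(47): [80, 47]
dequeue(): [47]
enqueue(61): [47, 61]
dequeue(): [61]
enqueue(82): [61, 82]
dequeue(): [82]
enqueue(56): [82, 56]
enqueue(29): [82, 56, 29]
enqueue(61): [82, 56, 29, 61]
enqueue(23): [82, 56, 29, 61, 23]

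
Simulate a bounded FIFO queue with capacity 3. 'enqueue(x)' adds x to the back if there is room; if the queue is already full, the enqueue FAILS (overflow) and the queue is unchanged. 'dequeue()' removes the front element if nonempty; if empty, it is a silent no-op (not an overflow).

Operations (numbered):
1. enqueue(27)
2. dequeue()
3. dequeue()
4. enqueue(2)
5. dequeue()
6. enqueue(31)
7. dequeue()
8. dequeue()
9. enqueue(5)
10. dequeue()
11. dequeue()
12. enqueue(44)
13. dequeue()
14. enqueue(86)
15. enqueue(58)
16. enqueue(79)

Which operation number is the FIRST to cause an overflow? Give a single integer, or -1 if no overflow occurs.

1. enqueue(27): size=1
2. dequeue(): size=0
3. dequeue(): empty, no-op, size=0
4. enqueue(2): size=1
5. dequeue(): size=0
6. enqueue(31): size=1
7. dequeue(): size=0
8. dequeue(): empty, no-op, size=0
9. enqueue(5): size=1
10. dequeue(): size=0
11. dequeue(): empty, no-op, size=0
12. enqueue(44): size=1
13. dequeue(): size=0
14. enqueue(86): size=1
15. enqueue(58): size=2
16. enqueue(79): size=3

Answer: -1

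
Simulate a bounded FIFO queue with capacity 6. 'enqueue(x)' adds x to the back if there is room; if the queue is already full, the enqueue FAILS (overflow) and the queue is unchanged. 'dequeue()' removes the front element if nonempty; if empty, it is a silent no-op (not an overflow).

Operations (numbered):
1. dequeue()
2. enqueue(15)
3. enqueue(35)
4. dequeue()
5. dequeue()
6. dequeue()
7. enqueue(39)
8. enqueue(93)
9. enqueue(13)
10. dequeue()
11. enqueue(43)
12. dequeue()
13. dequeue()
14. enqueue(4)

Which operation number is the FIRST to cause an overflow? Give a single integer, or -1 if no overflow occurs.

1. dequeue(): empty, no-op, size=0
2. enqueue(15): size=1
3. enqueue(35): size=2
4. dequeue(): size=1
5. dequeue(): size=0
6. dequeue(): empty, no-op, size=0
7. enqueue(39): size=1
8. enqueue(93): size=2
9. enqueue(13): size=3
10. dequeue(): size=2
11. enqueue(43): size=3
12. dequeue(): size=2
13. dequeue(): size=1
14. enqueue(4): size=2

Answer: -1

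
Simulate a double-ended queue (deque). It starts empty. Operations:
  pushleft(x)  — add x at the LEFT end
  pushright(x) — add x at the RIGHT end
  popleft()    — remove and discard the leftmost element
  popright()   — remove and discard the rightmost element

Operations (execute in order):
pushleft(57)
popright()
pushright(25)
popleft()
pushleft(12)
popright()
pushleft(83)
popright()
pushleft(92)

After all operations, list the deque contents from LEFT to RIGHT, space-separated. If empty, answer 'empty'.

Answer: 92

Derivation:
pushleft(57): [57]
popright(): []
pushright(25): [25]
popleft(): []
pushleft(12): [12]
popright(): []
pushleft(83): [83]
popright(): []
pushleft(92): [92]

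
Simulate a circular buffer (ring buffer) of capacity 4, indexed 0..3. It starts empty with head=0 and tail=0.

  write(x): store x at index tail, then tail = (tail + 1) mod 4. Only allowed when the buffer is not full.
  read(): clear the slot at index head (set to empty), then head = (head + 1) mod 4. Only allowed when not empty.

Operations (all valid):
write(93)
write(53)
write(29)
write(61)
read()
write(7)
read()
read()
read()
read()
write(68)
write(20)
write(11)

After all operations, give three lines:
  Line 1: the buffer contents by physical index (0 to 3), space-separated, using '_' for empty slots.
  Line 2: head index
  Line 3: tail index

write(93): buf=[93 _ _ _], head=0, tail=1, size=1
write(53): buf=[93 53 _ _], head=0, tail=2, size=2
write(29): buf=[93 53 29 _], head=0, tail=3, size=3
write(61): buf=[93 53 29 61], head=0, tail=0, size=4
read(): buf=[_ 53 29 61], head=1, tail=0, size=3
write(7): buf=[7 53 29 61], head=1, tail=1, size=4
read(): buf=[7 _ 29 61], head=2, tail=1, size=3
read(): buf=[7 _ _ 61], head=3, tail=1, size=2
read(): buf=[7 _ _ _], head=0, tail=1, size=1
read(): buf=[_ _ _ _], head=1, tail=1, size=0
write(68): buf=[_ 68 _ _], head=1, tail=2, size=1
write(20): buf=[_ 68 20 _], head=1, tail=3, size=2
write(11): buf=[_ 68 20 11], head=1, tail=0, size=3

Answer: _ 68 20 11
1
0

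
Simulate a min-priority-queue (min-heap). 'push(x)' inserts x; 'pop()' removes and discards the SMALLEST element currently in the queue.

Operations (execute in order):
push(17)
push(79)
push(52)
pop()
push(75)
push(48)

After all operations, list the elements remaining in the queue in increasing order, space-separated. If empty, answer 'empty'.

Answer: 48 52 75 79

Derivation:
push(17): heap contents = [17]
push(79): heap contents = [17, 79]
push(52): heap contents = [17, 52, 79]
pop() → 17: heap contents = [52, 79]
push(75): heap contents = [52, 75, 79]
push(48): heap contents = [48, 52, 75, 79]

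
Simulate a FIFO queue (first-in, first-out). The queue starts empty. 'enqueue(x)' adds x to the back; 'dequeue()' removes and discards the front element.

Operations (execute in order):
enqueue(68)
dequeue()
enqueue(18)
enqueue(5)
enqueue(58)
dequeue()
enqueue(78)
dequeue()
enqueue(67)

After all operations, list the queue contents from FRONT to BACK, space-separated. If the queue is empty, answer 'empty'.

Answer: 58 78 67

Derivation:
enqueue(68): [68]
dequeue(): []
enqueue(18): [18]
enqueue(5): [18, 5]
enqueue(58): [18, 5, 58]
dequeue(): [5, 58]
enqueue(78): [5, 58, 78]
dequeue(): [58, 78]
enqueue(67): [58, 78, 67]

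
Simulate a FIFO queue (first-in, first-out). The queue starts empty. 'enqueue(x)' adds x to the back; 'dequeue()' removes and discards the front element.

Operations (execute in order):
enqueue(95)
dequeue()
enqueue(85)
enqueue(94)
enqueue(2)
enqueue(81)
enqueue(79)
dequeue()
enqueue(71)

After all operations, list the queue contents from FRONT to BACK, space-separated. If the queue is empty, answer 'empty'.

Answer: 94 2 81 79 71

Derivation:
enqueue(95): [95]
dequeue(): []
enqueue(85): [85]
enqueue(94): [85, 94]
enqueue(2): [85, 94, 2]
enqueue(81): [85, 94, 2, 81]
enqueue(79): [85, 94, 2, 81, 79]
dequeue(): [94, 2, 81, 79]
enqueue(71): [94, 2, 81, 79, 71]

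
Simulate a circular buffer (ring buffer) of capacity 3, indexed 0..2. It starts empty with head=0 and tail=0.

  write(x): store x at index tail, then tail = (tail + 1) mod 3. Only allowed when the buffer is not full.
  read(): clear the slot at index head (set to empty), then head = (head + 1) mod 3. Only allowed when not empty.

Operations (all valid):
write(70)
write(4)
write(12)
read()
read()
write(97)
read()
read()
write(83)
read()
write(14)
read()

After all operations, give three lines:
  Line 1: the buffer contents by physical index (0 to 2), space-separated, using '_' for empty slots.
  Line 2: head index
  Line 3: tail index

Answer: _ _ _
0
0

Derivation:
write(70): buf=[70 _ _], head=0, tail=1, size=1
write(4): buf=[70 4 _], head=0, tail=2, size=2
write(12): buf=[70 4 12], head=0, tail=0, size=3
read(): buf=[_ 4 12], head=1, tail=0, size=2
read(): buf=[_ _ 12], head=2, tail=0, size=1
write(97): buf=[97 _ 12], head=2, tail=1, size=2
read(): buf=[97 _ _], head=0, tail=1, size=1
read(): buf=[_ _ _], head=1, tail=1, size=0
write(83): buf=[_ 83 _], head=1, tail=2, size=1
read(): buf=[_ _ _], head=2, tail=2, size=0
write(14): buf=[_ _ 14], head=2, tail=0, size=1
read(): buf=[_ _ _], head=0, tail=0, size=0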